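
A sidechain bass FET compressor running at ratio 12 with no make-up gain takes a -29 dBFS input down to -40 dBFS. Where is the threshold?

-41 dBFS

Gain reduction = -29 − (-40) = 11 dB; output overshoot = GR / (R − 1) = 11 / 11 = 1 dB.
Threshold = output − output overshoot = -40 − 1 = -41 dBFS.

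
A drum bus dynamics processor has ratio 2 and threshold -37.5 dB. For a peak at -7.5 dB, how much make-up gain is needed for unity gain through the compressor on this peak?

15 dB

Without make-up, output = threshold + overshoot/2 = -37.5 + 15 = -22.5 dB.
Gap to target: 15 dB.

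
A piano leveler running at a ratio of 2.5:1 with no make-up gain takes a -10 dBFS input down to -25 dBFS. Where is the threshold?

-35 dBFS

Let T be the threshold. Output overshoot = (input overshoot)/R, so -25 − T = (-10 − T)/2.5.
2.5·(-25 − T) = -10 − T → 1.5·T = -62.5 − (-10) = -52.5.
T = -52.5/1.5 = -35 dBFS.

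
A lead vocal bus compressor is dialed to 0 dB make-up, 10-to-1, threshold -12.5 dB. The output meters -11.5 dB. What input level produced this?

Post-compression overshoot = -11.5 − (-12.5) = 1 dB.
Undo the ratio: input overshoot = 1 × 10 = 10 dB, giving input = -2.5 dB.

-2.5 dB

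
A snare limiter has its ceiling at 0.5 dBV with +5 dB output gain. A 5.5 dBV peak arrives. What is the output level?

A brickwall limiter is an ∞:1 compressor: any input above the ceiling is clamped to 0.5 dBV.
Output gain then adds 5 dB: 0.5 + 5 = 5.5 dBV.

5.5 dBV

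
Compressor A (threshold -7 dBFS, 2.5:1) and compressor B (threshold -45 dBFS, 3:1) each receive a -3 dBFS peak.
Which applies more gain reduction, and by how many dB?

A: 4 dB over, compressed to 1.6 dB over, so 2.4 dB of GR.
B: 42 dB over, compressed to 14 dB over, so 28 dB of GR.
Difference: 25.6 dB in favour of B.

B, by 25.6 dB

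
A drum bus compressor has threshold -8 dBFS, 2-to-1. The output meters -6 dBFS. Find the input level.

That's 2 dB above the -8 dBFS threshold.
Input overshoot = R × output overshoot = 4 dB → input = -8 + 4 = -4 dBFS.

-4 dBFS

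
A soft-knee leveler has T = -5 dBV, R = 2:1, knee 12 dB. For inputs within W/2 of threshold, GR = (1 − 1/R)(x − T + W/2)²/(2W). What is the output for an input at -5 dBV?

x − T + W/2 = -5 − (-5) + 6 = 6.
GR = (1 − 1/2) × 6² / 24 = 0.5 × 36 / 24 = 0.75 dB.
Output = -5 − 0.75 = -5.75 dBV.

-5.75 dBV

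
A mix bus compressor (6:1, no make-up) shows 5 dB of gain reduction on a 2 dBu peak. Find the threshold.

Input is 6 dB above T (since output overshoot × R = input overshoot: (-3 − T)·6 = 2 − T gives T = -4 dBu).
Check: -4 + (2 − (-4))/6 = -4 + 1 = -3 dBu. ✓

-4 dBu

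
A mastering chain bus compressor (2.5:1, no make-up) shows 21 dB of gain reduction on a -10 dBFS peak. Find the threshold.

-45 dBFS

Let T be the threshold. Output overshoot = (input overshoot)/R, so -31 − T = (-10 − T)/2.5.
2.5·(-31 − T) = -10 − T → 1.5·T = -77.5 − (-10) = -67.5.
T = -67.5/1.5 = -45 dBFS.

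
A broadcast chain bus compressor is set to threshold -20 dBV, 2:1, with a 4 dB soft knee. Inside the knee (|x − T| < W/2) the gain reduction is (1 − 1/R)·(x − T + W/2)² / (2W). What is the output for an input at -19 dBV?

x − T + W/2 = -19 − (-20) + 2 = 3.
GR = (1 − 1/2) × 3² / 8 = 0.5 × 9 / 8 = 0.5625 dB.
Output = -19 − 0.5625 = -19.5625 dBV.

-19.5625 dBV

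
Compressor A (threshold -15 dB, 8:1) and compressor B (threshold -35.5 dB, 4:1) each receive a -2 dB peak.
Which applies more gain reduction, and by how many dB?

A: 13 dB over, compressed to 1.625 dB over, so 11.375 dB of GR.
B: 33.5 dB over, compressed to 8.375 dB over, so 25.125 dB of GR.
B reduces 13.75 dB more.

B, by 13.75 dB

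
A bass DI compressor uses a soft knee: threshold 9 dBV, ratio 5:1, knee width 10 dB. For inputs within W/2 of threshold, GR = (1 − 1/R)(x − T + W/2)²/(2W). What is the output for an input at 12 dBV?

x − T + W/2 = 12 − 9 + 5 = 8.
GR = (1 − 1/5) × 8² / 20 = 0.8 × 64 / 20 = 2.56 dB.
Output = 12 − 2.56 = 9.44 dBV.

9.44 dBV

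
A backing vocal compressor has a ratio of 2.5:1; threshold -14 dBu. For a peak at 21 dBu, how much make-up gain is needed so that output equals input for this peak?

21 dB

The peak compresses to -14 + 35/2.5 = 0 dBu.
To reach 21 dBu requires 21 − 0 = 21 dB of make-up.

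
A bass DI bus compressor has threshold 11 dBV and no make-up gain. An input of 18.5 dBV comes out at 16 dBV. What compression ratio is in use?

1.5:1

Input overshoot = 18.5 − 11 = 7.5 dB; output overshoot = 16 − 11 = 5 dB.
Ratio = 7.5 / 5 = 1.5.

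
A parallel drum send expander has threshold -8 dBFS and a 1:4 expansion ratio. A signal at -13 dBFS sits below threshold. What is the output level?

Below threshold, a 1:4 expander applies gain = (4−1)×(T − x) of attenuation.
(4−1) × 5 = 15 dB, so output = -13 − 15 = -28 dBFS.

-28 dBFS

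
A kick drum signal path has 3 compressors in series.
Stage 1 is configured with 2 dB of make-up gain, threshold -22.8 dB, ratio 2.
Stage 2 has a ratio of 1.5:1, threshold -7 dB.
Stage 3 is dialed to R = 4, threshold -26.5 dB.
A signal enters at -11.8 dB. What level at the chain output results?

Stage 1: overshoot 11 dB → 11/2 = 5.5 dB → -17.3 dB; +2 dB make-up → -15.3 dB.
Stage 2: -15.3 dB ≤ -7 dB, so stage 2 doesn't engage; output -15.3 dB.
Stage 3: overshoot 11.2 dB → 11.2/4 = 2.8 dB → -23.7 dB.

-23.7 dB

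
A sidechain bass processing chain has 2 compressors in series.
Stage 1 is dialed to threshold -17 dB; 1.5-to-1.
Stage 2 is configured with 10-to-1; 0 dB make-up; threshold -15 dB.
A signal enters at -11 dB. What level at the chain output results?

Stage 1: 6 dB above -17 dB, reduced 1.5:1 to 4 dB above → -13 dB.
Stage 2: -13 dB is 2 dB over -15 dB; at 10:1 that becomes 0.2 dB over, giving -14.8 dB.

-14.8 dB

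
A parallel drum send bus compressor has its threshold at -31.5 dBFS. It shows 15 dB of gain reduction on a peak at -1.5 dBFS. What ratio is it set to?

2:1

Input overshoot = -1.5 − (-31.5) = 30 dB.
Output overshoot = 30 − 15 = 15 dB.
Ratio = input overshoot / output overshoot = 30 / 15 = 2.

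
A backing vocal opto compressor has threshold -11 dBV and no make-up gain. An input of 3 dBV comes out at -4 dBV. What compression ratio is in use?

2:1

Input overshoot = 3 − (-11) = 14 dB; output overshoot = -4 − (-11) = 7 dB.
Ratio = 14 / 7 = 2.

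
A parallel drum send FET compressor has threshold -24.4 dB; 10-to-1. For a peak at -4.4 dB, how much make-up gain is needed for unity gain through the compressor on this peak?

18 dB

The peak compresses to -24.4 + 20/10 = -22.4 dB.
To reach -4.4 dB requires -4.4 − (-22.4) = 18 dB of make-up.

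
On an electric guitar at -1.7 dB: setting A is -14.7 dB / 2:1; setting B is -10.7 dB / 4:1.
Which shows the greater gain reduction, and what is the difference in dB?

A: 13 dB over, compressed to 6.5 dB over, so 6.5 dB of GR.
B: 9 dB over, compressed to 2.25 dB over, so 6.75 dB of GR.
Difference: 0.25 dB in favour of B.

B, by 0.25 dB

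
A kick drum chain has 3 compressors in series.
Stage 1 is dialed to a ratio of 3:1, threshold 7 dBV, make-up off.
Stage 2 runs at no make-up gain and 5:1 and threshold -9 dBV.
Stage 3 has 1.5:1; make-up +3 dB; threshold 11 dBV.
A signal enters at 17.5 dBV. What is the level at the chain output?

-2.1 dBV

Stage 1: 10.5 dB above 7 dBV, reduced 3:1 to 3.5 dB above → 10.5 dBV.
Stage 2: 19.5 dB above -9 dBV, reduced 5:1 to 3.9 dB above → -5.1 dBV.
Stage 3: -5.1 dBV is at or below the 11 dBV threshold — no compression; make-up brings it to -2.1 dBV.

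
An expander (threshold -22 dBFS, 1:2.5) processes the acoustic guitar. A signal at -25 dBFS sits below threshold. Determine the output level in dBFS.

-29.5 dBFS

Undershoot = (-22) − (-25) = 3 dB.
At 1:2.5, that expands to 7.5 dB under threshold.
Output = -22 − 7.5 = -29.5 dBFS.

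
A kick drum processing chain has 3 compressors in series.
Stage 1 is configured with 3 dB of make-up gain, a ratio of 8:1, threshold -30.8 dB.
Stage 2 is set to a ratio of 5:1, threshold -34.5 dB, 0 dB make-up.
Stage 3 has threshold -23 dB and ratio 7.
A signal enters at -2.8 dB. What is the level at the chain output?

Stage 1: -2.8 dB is 28 dB over -30.8 dB; at 8:1 that becomes 3.5 dB over, giving -27.3 dB; +3 dB make-up → -24.3 dB.
Stage 2: 10.2 dB above -34.5 dB, reduced 5:1 to 2.04 dB above → -32.46 dB.
Stage 3: -32.46 dB ≤ -23 dB, so stage 3 doesn't engage; output -32.46 dB.

-32.46 dB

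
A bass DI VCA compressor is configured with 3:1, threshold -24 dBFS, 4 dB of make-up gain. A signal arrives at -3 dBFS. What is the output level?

The input is 21 dB above the -24 dBFS threshold.
The 21 dB excess becomes 7 dB after 3:1 reduction.
Output = -24 + 7 = -17 dBFS; make-up adds 4 dB, giving -13 dBFS.

-13 dBFS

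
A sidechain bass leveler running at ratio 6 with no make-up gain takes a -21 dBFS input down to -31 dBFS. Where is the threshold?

-33 dBFS

Gain reduction = -21 − (-31) = 10 dB; output overshoot = GR / (R − 1) = 10 / 5 = 2 dB.
Threshold = output − output overshoot = -31 − 2 = -33 dBFS.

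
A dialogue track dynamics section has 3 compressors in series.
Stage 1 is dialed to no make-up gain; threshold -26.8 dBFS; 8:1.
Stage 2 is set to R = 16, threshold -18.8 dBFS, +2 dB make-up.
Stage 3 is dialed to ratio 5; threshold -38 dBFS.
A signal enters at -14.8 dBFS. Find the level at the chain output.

Stage 1: 12 dB above -26.8 dBFS, reduced 8:1 to 1.5 dB above → -25.3 dBFS.
Stage 2: below threshold (-25.3 ≤ -18.8); passes unchanged; make-up brings it to -23.3 dBFS.
Stage 3: -23.3 dBFS is 14.7 dB over -38 dBFS; at 5:1 that becomes 2.94 dB over, giving -35.06 dBFS.

-35.06 dBFS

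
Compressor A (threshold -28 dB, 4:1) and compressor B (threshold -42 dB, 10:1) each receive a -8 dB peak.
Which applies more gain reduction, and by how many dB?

A: overshoot 20 dB → output overshoot 5 dB → GR 15 dB.
B: overshoot 34 dB → output overshoot 3.4 dB → GR 30.6 dB.
B reduces 15.6 dB more.

B, by 15.6 dB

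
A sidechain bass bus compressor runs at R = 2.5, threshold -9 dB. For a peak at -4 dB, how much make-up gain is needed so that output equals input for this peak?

3 dB

The peak compresses to -9 + 5/2.5 = -7 dB.
To reach -4 dB requires -4 − (-7) = 3 dB of make-up.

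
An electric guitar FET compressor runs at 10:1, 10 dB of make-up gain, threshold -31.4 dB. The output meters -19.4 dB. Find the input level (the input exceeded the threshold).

-11.4 dB

Stripping the +10 dB make-up gives -29.4 dB at the gain stage.
Post-compression overshoot = -29.4 − (-31.4) = 2 dB.
Input overshoot = R × output overshoot = 20 dB → input = -31.4 + 20 = -11.4 dB.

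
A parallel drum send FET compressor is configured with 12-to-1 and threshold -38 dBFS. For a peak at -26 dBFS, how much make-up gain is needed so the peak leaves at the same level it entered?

Without make-up, output = threshold + overshoot/12 = -38 + 1 = -37 dBFS.
Gap to target: 11 dB.

11 dB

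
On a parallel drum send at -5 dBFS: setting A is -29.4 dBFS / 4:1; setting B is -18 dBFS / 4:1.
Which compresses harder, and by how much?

A: overshoot 24.4 dB → output overshoot 6.1 dB → GR 18.3 dB.
B: overshoot 13 dB → output overshoot 3.25 dB → GR 9.75 dB.
A applies 8.55 dB more gain reduction.

A, by 8.55 dB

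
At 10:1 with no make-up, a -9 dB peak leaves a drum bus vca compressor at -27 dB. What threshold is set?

-29 dB

Gain reduction = -9 − (-27) = 18 dB; output overshoot = GR / (R − 1) = 18 / 9 = 2 dB.
Threshold = output − output overshoot = -27 − 2 = -29 dB.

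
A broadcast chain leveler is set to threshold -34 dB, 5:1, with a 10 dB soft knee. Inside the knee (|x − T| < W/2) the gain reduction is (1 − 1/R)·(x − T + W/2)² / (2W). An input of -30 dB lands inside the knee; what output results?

-33.24 dB

x − T + W/2 = -30 − (-34) + 5 = 9.
GR = (1 − 1/5) × 9² / 20 = 0.8 × 81 / 20 = 3.24 dB.
Output = -30 − 3.24 = -33.24 dB.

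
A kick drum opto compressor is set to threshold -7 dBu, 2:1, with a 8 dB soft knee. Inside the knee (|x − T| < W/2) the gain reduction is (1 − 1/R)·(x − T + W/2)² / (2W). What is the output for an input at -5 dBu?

x − T + W/2 = -5 − (-7) + 4 = 6.
GR = (1 − 1/2) × 6² / 16 = 0.5 × 36 / 16 = 1.125 dB.
Output = -5 − 1.125 = -6.125 dBu.

-6.125 dBu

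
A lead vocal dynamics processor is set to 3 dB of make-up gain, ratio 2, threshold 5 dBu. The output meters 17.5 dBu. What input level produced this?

24 dBu

Stripping the +3 dB make-up gives 14.5 dBu at the gain stage.
The compressed level sits 14.5 − 5 = 9.5 dB over threshold.
Input overshoot = R × output overshoot = 19 dB → input = 5 + 19 = 24 dBu.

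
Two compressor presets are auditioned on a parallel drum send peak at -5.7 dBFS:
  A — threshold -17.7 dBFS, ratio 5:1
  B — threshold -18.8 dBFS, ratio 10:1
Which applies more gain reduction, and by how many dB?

B, by 2.19 dB

A: GR = 12 − 12/5 = 9.6 dB.
B: GR = 13.1 − 13.1/10 = 11.79 dB.
Difference: 2.19 dB in favour of B.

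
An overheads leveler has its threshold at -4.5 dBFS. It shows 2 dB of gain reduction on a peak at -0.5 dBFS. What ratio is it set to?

2:1

Input overshoot = -0.5 − (-4.5) = 4 dB.
Output overshoot = 4 − 2 = 2 dB.
Ratio = input overshoot / output overshoot = 4 / 2 = 2.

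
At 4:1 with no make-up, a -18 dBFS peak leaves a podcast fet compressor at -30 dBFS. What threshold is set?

Input is 16 dB above T (since output overshoot × R = input overshoot: (-30 − T)·4 = -18 − T gives T = -34 dBFS).
Check: -34 + (-18 − (-34))/4 = -34 + 4 = -30 dBFS. ✓

-34 dBFS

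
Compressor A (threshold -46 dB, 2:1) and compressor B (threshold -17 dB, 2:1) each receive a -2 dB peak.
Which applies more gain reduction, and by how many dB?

A, by 14.5 dB

A: 44 dB over, compressed to 22 dB over, so 22 dB of GR.
B: 15 dB over, compressed to 7.5 dB over, so 7.5 dB of GR.
A applies 14.5 dB more gain reduction.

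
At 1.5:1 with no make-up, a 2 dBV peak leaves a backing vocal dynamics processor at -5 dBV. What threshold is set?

Let T be the threshold. Output overshoot = (input overshoot)/R, so -5 − T = (2 − T)/1.5.
1.5·(-5 − T) = 2 − T → 0.5·T = -7.5 − 2 = -9.5.
T = -9.5/0.5 = -19 dBV.

-19 dBV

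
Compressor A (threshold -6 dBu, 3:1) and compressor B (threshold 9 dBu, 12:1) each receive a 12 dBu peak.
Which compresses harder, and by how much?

A: GR = 18 − 18/3 = 12 dB.
B: GR = 3 − 3/12 = 2.75 dB.
A applies 9.25 dB more gain reduction.

A, by 9.25 dB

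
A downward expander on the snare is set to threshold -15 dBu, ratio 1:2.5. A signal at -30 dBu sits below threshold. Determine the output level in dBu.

The input is 15 dB below the -15 dBu threshold.
A 1:2.5 expander multiplies undershoot by 2.5: 15 × 2.5 = 37.5 dB below threshold.
Output = -15 − 37.5 = -52.5 dBu.

-52.5 dBu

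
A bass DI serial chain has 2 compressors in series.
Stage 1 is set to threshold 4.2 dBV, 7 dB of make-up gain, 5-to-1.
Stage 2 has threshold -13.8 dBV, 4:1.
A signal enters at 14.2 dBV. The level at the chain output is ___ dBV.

-7.05 dBV

Stage 1: 14.2 dBV is 10 dB over 4.2 dBV; at 5:1 that becomes 2 dB over, giving 6.2 dBV; +7 dB make-up → 13.2 dBV.
Stage 2: overshoot 27 dB → 27/4 = 6.75 dB → -7.05 dBV.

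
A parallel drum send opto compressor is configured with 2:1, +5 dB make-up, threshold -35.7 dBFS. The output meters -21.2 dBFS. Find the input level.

-16.7 dBFS

Before make-up, the level was -21.2 − 5 = -26.2 dBFS.
Post-compression overshoot = -26.2 − (-35.7) = 9.5 dB.
Before 2:1 compression the overshoot was 9.5 × 2 = 19 dB, so input = -35.7 + 19 = -16.7 dBFS.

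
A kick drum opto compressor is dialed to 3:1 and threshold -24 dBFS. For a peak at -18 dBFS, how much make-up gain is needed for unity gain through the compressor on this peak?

Overshoot 6 dB → 6/3 = 2 dB after compression, so the compressed level is -24 + 2 = -22 dBFS.
Make-up = target − compressed = -18 − (-22) = 4 dB.

4 dB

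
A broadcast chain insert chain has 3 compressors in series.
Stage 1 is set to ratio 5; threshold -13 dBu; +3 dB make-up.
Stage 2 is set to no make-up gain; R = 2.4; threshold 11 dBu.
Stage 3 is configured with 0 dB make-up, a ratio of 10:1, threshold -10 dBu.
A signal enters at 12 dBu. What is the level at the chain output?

Stage 1: 25 dB above -13 dBu, reduced 5:1 to 5 dB above → -8 dBu; +3 dB make-up → -5 dBu.
Stage 2: -5 dBu is at or below the 11 dBu threshold — no compression; output -5 dBu.
Stage 3: overshoot 5 dB → 5/10 = 0.5 dB → -9.5 dBu.

-9.5 dBu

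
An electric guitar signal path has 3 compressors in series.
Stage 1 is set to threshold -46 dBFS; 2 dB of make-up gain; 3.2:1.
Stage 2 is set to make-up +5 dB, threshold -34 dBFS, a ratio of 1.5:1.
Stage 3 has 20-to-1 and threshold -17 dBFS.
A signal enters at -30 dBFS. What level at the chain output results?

-34 dBFS

Stage 1: -30 dBFS is 16 dB over -46 dBFS; at 3.2:1 that becomes 5 dB over, giving -41 dBFS; +2 dB make-up → -39 dBFS.
Stage 2: -39 dBFS is at or below the -34 dBFS threshold — no compression; make-up brings it to -34 dBFS.
Stage 3: below threshold (-34 ≤ -17); passes unchanged; output -34 dBFS.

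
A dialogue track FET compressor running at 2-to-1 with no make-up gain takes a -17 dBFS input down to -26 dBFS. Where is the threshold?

Let T be the threshold. Output overshoot = (input overshoot)/R, so -26 − T = (-17 − T)/2.
2·(-26 − T) = -17 − T → 1·T = -52 − (-17) = -35.
T = -35/1 = -35 dBFS.

-35 dBFS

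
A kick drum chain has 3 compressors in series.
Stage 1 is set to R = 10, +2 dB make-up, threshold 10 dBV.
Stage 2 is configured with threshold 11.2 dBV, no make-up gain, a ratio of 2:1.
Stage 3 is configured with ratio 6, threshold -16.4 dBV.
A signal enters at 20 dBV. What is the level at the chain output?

-11.65 dBV

Stage 1: overshoot 10 dB → 10/10 = 1 dB → 11 dBV; +2 dB make-up → 13 dBV.
Stage 2: 1.8 dB above 11.2 dBV, reduced 2:1 to 0.9 dB above → 12.1 dBV.
Stage 3: 28.5 dB above -16.4 dBV, reduced 6:1 to 4.75 dB above → -11.65 dBV.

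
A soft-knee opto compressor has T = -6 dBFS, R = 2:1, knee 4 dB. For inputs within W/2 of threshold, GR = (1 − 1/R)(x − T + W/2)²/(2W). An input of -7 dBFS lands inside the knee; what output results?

-7.0625 dBFS

x − T + W/2 = -7 − (-6) + 2 = 1.
GR = (1 − 1/2) × 1² / 8 = 0.5 × 1 / 8 = 0.0625 dB.
Output = -7 − 0.0625 = -7.0625 dBFS.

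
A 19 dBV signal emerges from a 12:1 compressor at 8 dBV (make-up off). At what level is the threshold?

Input is 12 dB above T (since output overshoot × R = input overshoot: (8 − T)·12 = 19 − T gives T = 7 dBV).
Check: 7 + (19 − 7)/12 = 7 + 1 = 8 dBV. ✓

7 dBV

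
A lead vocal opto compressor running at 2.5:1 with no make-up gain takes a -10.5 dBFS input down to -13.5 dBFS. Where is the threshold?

-15.5 dBFS

Gain reduction = -10.5 − (-13.5) = 3 dB; output overshoot = GR / (R − 1) = 3 / 1.5 = 2 dB.
Threshold = output − output overshoot = -13.5 − 2 = -15.5 dBFS.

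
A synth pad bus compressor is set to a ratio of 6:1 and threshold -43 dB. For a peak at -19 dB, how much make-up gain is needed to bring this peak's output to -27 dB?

12 dB

The peak compresses to -43 + 24/6 = -39 dB.
To reach -27 dB requires -27 − (-39) = 12 dB of make-up.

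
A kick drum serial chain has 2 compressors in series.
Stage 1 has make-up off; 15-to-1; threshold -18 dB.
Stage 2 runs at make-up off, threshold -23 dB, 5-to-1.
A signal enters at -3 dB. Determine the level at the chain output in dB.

Stage 1: overshoot 15 dB → 15/15 = 1 dB → -17 dB.
Stage 2: 6 dB above -23 dB, reduced 5:1 to 1.2 dB above → -21.8 dB.

-21.8 dB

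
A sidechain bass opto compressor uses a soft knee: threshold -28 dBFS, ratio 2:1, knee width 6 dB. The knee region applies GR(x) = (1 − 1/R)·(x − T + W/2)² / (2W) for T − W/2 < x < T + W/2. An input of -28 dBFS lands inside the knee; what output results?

x − T + W/2 = -28 − (-28) + 3 = 3.
GR = (1 − 1/2) × 3² / 12 = 0.5 × 9 / 12 = 0.375 dB.
Output = -28 − 0.375 = -28.375 dBFS.

-28.375 dBFS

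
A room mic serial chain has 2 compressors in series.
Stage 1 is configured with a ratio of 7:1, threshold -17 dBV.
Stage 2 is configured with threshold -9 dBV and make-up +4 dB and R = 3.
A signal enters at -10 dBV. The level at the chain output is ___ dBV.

Stage 1: -10 dBV is 7 dB over -17 dBV; at 7:1 that becomes 1 dB over, giving -16 dBV.
Stage 2: below threshold (-16 ≤ -9); passes unchanged; make-up brings it to -12 dBV.

-12 dBV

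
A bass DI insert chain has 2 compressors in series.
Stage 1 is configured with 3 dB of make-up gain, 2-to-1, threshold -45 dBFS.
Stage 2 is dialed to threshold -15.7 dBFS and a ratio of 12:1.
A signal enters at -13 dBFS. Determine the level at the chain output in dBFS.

Stage 1: 32 dB above -45 dBFS, reduced 2:1 to 16 dB above → -29 dBFS; +3 dB make-up → -26 dBFS.
Stage 2: below threshold (-26 ≤ -15.7); passes unchanged; output -26 dBFS.

-26 dBFS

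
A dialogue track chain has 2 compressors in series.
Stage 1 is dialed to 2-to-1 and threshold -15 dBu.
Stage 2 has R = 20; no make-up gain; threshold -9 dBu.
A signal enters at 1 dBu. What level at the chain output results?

-8.9 dBu

Stage 1: 1 dBu is 16 dB over -15 dBu; at 2:1 that becomes 8 dB over, giving -7 dBu.
Stage 2: -7 dBu is 2 dB over -9 dBu; at 20:1 that becomes 0.1 dB over, giving -8.9 dBu.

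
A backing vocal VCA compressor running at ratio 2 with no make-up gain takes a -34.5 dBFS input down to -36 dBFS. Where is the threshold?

Gain reduction = -34.5 − (-36) = 1.5 dB; output overshoot = GR / (R − 1) = 1.5 / 1 = 1.5 dB.
Threshold = output − output overshoot = -36 − 1.5 = -37.5 dBFS.

-37.5 dBFS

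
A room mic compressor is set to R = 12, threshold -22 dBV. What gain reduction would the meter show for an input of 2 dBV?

2 dBV exceeds the threshold by 24 dB.
After 12:1 compression the overshoot becomes 24/12 = 2 dB.
So the signal is attenuated by 24 − 2 = 22 dB.

22 dB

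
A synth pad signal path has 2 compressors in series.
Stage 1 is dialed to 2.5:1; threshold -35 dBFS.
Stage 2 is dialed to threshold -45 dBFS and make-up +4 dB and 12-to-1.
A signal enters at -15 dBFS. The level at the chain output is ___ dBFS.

Stage 1: overshoot 20 dB → 20/2.5 = 8 dB → -27 dBFS.
Stage 2: -27 dBFS is 18 dB over -45 dBFS; at 12:1 that becomes 1.5 dB over, giving -43.5 dBFS; +4 dB make-up → -39.5 dBFS.

-39.5 dBFS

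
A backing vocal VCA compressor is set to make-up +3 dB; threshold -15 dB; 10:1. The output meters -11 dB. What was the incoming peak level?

-5 dB

Before make-up, the level was -11 − 3 = -14 dB.
The compressed level sits -14 − (-15) = 1 dB over threshold.
Undo the ratio: input overshoot = 1 × 10 = 10 dB, giving input = -5 dB.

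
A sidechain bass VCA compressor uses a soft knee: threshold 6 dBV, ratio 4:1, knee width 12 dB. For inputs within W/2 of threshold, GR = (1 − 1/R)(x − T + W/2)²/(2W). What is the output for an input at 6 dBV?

4.875 dBV

x − T + W/2 = 6 − 6 + 6 = 6.
GR = (1 − 1/4) × 6² / 24 = 0.75 × 36 / 24 = 1.125 dB.
Output = 6 − 1.125 = 4.875 dBV.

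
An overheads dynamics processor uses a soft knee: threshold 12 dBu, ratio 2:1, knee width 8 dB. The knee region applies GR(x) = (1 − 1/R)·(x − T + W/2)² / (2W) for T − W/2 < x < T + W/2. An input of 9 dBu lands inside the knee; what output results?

8.96875 dBu

x − T + W/2 = 9 − 12 + 4 = 1.
GR = (1 − 1/2) × 1² / 16 = 0.5 × 1 / 16 = 0.03125 dB.
Output = 9 − 0.03125 = 8.96875 dBu.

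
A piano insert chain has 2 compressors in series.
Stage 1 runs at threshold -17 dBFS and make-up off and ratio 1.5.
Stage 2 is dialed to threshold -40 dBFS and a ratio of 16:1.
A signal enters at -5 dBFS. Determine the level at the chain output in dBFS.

-38.0625 dBFS

Stage 1: overshoot 12 dB → 12/1.5 = 8 dB → -9 dBFS.
Stage 2: overshoot 31 dB → 31/16 = 1.9375 dB → -38.0625 dBFS.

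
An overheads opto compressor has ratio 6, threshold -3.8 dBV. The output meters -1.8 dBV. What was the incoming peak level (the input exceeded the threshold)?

That's 2 dB above the -3.8 dBV threshold.
Undo the ratio: input overshoot = 2 × 6 = 12 dB, giving input = 8.2 dBV.

8.2 dBV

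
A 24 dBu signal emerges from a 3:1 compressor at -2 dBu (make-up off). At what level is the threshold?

Gain reduction = 24 − (-2) = 26 dB; output overshoot = GR / (R − 1) = 26 / 2 = 13 dB.
Threshold = output − output overshoot = -2 − 13 = -15 dBu.

-15 dBu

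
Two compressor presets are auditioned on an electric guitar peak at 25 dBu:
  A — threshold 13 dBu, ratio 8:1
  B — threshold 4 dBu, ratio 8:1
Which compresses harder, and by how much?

A: 12 dB over, compressed to 1.5 dB over, so 10.5 dB of GR.
B: 21 dB over, compressed to 2.625 dB over, so 18.375 dB of GR.
B applies 7.875 dB more gain reduction.

B, by 7.875 dB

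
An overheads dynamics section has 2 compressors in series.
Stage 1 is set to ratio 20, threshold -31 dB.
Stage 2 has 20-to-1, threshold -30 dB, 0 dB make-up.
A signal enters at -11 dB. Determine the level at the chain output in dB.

-30 dB

Stage 1: -11 dB is 20 dB over -31 dB; at 20:1 that becomes 1 dB over, giving -30 dB.
Stage 2: below threshold (-30 ≤ -30); passes unchanged; output -30 dB.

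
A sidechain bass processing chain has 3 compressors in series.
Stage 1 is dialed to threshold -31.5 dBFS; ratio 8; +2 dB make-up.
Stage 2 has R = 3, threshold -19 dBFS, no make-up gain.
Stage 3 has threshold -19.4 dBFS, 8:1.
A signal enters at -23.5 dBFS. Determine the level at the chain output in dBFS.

Stage 1: 8 dB above -31.5 dBFS, reduced 8:1 to 1 dB above → -30.5 dBFS; +2 dB make-up → -28.5 dBFS.
Stage 2: -28.5 dBFS ≤ -19 dBFS, so stage 2 doesn't engage; output -28.5 dBFS.
Stage 3: below threshold (-28.5 ≤ -19.4); passes unchanged; output -28.5 dBFS.

-28.5 dBFS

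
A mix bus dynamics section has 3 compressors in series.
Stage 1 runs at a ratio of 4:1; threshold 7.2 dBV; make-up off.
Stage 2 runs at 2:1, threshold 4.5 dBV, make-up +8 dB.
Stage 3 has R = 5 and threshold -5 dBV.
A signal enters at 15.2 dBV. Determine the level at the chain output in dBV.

Stage 1: 15.2 dBV is 8 dB over 7.2 dBV; at 4:1 that becomes 2 dB over, giving 9.2 dBV.
Stage 2: overshoot 4.7 dB → 4.7/2 = 2.35 dB → 6.85 dBV; +8 dB make-up → 14.85 dBV.
Stage 3: 19.85 dB above -5 dBV, reduced 5:1 to 3.97 dB above → -1.03 dBV.

-1.03 dBV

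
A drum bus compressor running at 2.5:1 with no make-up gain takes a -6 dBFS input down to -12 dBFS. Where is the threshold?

-16 dBFS

Let T be the threshold. Output overshoot = (input overshoot)/R, so -12 − T = (-6 − T)/2.5.
2.5·(-12 − T) = -6 − T → 1.5·T = -30 − (-6) = -24.
T = -24/1.5 = -16 dBFS.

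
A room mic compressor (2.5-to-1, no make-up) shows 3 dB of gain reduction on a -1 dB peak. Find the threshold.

-6 dB

Gain reduction = -1 − (-4) = 3 dB; output overshoot = GR / (R − 1) = 3 / 1.5 = 2 dB.
Threshold = output − output overshoot = -4 − 2 = -6 dB.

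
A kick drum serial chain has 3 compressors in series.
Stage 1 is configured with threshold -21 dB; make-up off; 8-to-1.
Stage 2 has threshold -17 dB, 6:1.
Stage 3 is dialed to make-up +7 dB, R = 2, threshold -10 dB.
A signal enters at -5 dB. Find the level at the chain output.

Stage 1: overshoot 16 dB → 16/8 = 2 dB → -19 dB.
Stage 2: below threshold (-19 ≤ -17); passes unchanged; output -19 dB.
Stage 3: -19 dB ≤ -10 dB, so stage 3 doesn't engage; make-up brings it to -12 dB.

-12 dB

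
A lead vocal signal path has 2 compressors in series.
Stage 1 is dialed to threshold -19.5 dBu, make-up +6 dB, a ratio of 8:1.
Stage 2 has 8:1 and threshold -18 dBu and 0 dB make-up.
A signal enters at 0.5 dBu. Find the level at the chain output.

Stage 1: 20 dB above -19.5 dBu, reduced 8:1 to 2.5 dB above → -17 dBu; +6 dB make-up → -11 dBu.
Stage 2: -11 dBu is 7 dB over -18 dBu; at 8:1 that becomes 0.875 dB over, giving -17.125 dBu.

-17.125 dBu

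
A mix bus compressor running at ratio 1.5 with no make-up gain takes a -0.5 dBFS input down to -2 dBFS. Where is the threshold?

-5 dBFS

Input is 4.5 dB above T (since output overshoot × R = input overshoot: (-2 − T)·1.5 = -0.5 − T gives T = -5 dBFS).
Check: -5 + (-0.5 − (-5))/1.5 = -5 + 3 = -2 dBFS. ✓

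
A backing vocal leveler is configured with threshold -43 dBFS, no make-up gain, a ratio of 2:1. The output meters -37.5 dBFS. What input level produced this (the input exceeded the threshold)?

-32 dBFS

Post-compression overshoot = -37.5 − (-43) = 5.5 dB.
Undo the ratio: input overshoot = 5.5 × 2 = 11 dB, giving input = -32 dBFS.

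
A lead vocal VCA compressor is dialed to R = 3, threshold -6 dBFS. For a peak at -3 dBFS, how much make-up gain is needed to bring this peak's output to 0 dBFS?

5 dB

Overshoot 3 dB → 3/3 = 1 dB after compression, so the compressed level is -6 + 1 = -5 dBFS.
Make-up = target − compressed = 0 − (-5) = 5 dB.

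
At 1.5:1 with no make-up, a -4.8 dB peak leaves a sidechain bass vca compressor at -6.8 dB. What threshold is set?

-10.8 dB

Gain reduction = -4.8 − (-6.8) = 2 dB; output overshoot = GR / (R − 1) = 2 / 0.5 = 4 dB.
Threshold = output − output overshoot = -6.8 − 4 = -10.8 dB.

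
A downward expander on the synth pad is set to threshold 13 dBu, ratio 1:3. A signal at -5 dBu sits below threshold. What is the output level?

The input is 18 dB below the 13 dBu threshold.
A 1:3 expander multiplies undershoot by 3: 18 × 3 = 54 dB below threshold.
Output = 13 − 54 = -41 dBu.

-41 dBu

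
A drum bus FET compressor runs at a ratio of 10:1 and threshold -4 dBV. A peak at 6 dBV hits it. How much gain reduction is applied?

9 dB

The signal is 10 dB above threshold.
At 10:1, output sits 10/10 = 1 dB above threshold.
GR = overshoot in − overshoot out = 10 − 1 = 9 dB.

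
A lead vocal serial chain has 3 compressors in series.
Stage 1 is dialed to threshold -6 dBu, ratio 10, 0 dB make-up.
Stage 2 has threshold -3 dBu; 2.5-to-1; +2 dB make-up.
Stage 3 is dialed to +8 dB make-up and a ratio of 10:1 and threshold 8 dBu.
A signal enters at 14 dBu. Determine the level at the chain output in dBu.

Stage 1: overshoot 20 dB → 20/10 = 2 dB → -4 dBu.
Stage 2: -4 dBu is at or below the -3 dBu threshold — no compression; make-up brings it to -2 dBu.
Stage 3: -2 dBu ≤ 8 dBu, so stage 3 doesn't engage; make-up brings it to 6 dBu.

6 dBu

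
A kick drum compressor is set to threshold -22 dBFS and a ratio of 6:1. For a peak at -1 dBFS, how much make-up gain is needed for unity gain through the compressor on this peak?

The peak compresses to -22 + 21/6 = -18.5 dBFS.
To reach -1 dBFS requires -1 − (-18.5) = 17.5 dB of make-up.

17.5 dB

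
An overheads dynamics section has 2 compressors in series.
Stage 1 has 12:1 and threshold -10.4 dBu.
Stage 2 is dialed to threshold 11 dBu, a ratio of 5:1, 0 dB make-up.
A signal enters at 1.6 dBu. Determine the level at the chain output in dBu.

-9.4 dBu

Stage 1: overshoot 12 dB → 12/12 = 1 dB → -9.4 dBu.
Stage 2: -9.4 dBu ≤ 11 dBu, so stage 2 doesn't engage; output -9.4 dBu.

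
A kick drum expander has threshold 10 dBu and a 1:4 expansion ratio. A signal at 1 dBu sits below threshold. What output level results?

-26 dBu

Undershoot = 10 − 1 = 9 dB.
At 1:4, that expands to 36 dB under threshold.
Output = 10 − 36 = -26 dBu.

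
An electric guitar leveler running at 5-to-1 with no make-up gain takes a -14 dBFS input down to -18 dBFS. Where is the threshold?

Input is 5 dB above T (since output overshoot × R = input overshoot: (-18 − T)·5 = -14 − T gives T = -19 dBFS).
Check: -19 + (-14 − (-19))/5 = -19 + 1 = -18 dBFS. ✓

-19 dBFS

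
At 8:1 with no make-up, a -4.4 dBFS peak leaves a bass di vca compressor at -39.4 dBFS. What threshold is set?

-44.4 dBFS

Let T be the threshold. Output overshoot = (input overshoot)/R, so -39.4 − T = (-4.4 − T)/8.
8·(-39.4 − T) = -4.4 − T → 7·T = -315.2 − (-4.4) = -310.8.
T = -310.8/7 = -44.4 dBFS.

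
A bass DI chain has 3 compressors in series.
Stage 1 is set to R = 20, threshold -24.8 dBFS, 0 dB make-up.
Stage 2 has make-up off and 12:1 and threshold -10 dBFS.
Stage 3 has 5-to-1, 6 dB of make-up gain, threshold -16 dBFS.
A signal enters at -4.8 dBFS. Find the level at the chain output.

Stage 1: 20 dB above -24.8 dBFS, reduced 20:1 to 1 dB above → -23.8 dBFS.
Stage 2: -23.8 dBFS is at or below the -10 dBFS threshold — no compression; output -23.8 dBFS.
Stage 3: -23.8 dBFS ≤ -16 dBFS, so stage 3 doesn't engage; make-up brings it to -17.8 dBFS.

-17.8 dBFS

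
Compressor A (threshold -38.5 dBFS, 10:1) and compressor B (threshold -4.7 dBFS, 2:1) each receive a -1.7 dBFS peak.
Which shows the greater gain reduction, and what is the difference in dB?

A, by 31.62 dB

A: 36.8 dB over, compressed to 3.68 dB over, so 33.12 dB of GR.
B: 3 dB over, compressed to 1.5 dB over, so 1.5 dB of GR.
Difference: 31.62 dB in favour of A.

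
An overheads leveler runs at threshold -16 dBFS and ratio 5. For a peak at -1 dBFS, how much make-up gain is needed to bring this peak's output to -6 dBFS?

7 dB

The peak compresses to -16 + 15/5 = -13 dBFS.
To reach -6 dBFS requires -6 − (-13) = 7 dB of make-up.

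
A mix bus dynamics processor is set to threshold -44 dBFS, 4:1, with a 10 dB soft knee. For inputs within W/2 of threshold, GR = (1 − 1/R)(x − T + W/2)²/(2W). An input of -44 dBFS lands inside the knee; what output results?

x − T + W/2 = -44 − (-44) + 5 = 5.
GR = (1 − 1/4) × 5² / 20 = 0.75 × 25 / 20 = 0.9375 dB.
Output = -44 − 0.9375 = -44.9375 dBFS.

-44.9375 dBFS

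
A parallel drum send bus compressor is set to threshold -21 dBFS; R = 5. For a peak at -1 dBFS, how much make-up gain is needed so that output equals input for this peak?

16 dB

Without make-up, output = threshold + overshoot/5 = -21 + 4 = -17 dBFS.
Gap to target: 16 dB.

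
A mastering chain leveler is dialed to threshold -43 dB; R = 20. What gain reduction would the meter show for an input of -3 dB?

38 dB

Overshoot = -3 − (-43) = 40 dB.
At 20:1, output sits 40/20 = 2 dB above threshold.
GR = overshoot in − overshoot out = 40 − 2 = 38 dB.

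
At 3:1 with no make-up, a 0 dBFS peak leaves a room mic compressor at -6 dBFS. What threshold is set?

-9 dBFS

Gain reduction = 0 − (-6) = 6 dB; output overshoot = GR / (R − 1) = 6 / 2 = 3 dB.
Threshold = output − output overshoot = -6 − 3 = -9 dBFS.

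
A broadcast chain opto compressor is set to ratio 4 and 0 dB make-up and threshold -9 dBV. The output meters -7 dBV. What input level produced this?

That's 2 dB above the -9 dBV threshold.
Before 4:1 compression the overshoot was 2 × 4 = 8 dB, so input = -9 + 8 = -1 dBV.

-1 dBV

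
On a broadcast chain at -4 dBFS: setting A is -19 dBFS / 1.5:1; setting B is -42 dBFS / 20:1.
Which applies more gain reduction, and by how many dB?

B, by 31.1 dB

A: 15 dB over, compressed to 10 dB over, so 5 dB of GR.
B: 38 dB over, compressed to 1.9 dB over, so 36.1 dB of GR.
Difference: 31.1 dB in favour of B.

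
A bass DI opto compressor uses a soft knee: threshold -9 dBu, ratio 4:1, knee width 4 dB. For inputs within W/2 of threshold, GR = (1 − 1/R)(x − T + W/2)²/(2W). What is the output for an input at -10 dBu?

-10.09375 dBu

x − T + W/2 = -10 − (-9) + 2 = 1.
GR = (1 − 1/4) × 1² / 8 = 0.75 × 1 / 8 = 0.09375 dB.
Output = -10 − 0.09375 = -10.09375 dBu.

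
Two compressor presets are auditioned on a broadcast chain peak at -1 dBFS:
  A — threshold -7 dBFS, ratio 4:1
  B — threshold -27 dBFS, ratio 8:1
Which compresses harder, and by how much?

B, by 18.25 dB

A: 6 dB over, compressed to 1.5 dB over, so 4.5 dB of GR.
B: 26 dB over, compressed to 3.25 dB over, so 22.75 dB of GR.
B reduces 18.25 dB more.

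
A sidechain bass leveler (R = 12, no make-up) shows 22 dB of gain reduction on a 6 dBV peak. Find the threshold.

Gain reduction = 6 − (-16) = 22 dB; output overshoot = GR / (R − 1) = 22 / 11 = 2 dB.
Threshold = output − output overshoot = -16 − 2 = -18 dBV.

-18 dBV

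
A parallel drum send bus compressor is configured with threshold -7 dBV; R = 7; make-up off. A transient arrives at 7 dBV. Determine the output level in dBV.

-5 dBV

The input is 14 dB above the -7 dBV threshold.
7:1 compression reduces that to 14/7 = 2 dB over.
Output = -7 + 2 = -5 dBV.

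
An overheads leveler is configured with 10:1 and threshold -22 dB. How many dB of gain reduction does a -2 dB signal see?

The signal is 20 dB above threshold.
At 10:1, output sits 20/10 = 2 dB above threshold.
GR = overshoot in − overshoot out = 20 − 2 = 18 dB.

18 dB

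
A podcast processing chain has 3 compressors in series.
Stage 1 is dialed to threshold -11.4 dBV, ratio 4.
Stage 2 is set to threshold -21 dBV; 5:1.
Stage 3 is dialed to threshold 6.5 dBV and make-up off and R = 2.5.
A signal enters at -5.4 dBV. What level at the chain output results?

Stage 1: overshoot 6 dB → 6/4 = 1.5 dB → -9.9 dBV.
Stage 2: overshoot 11.1 dB → 11.1/5 = 2.22 dB → -18.78 dBV.
Stage 3: -18.78 dBV is at or below the 6.5 dBV threshold — no compression; output -18.78 dBV.

-18.78 dBV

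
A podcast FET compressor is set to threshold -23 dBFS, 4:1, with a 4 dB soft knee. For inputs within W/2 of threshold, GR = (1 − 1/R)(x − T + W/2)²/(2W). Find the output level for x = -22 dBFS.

-22.84375 dBFS

x − T + W/2 = -22 − (-23) + 2 = 3.
GR = (1 − 1/4) × 3² / 8 = 0.75 × 9 / 8 = 0.84375 dB.
Output = -22 − 0.84375 = -22.84375 dBFS.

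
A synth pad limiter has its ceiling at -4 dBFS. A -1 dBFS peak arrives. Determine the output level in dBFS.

A brickwall limiter is an ∞:1 compressor: any input above the ceiling is clamped to -4 dBFS.

-4 dBFS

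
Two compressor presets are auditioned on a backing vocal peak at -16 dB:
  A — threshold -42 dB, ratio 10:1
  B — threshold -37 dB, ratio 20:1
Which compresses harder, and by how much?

A, by 3.45 dB

A: overshoot 26 dB → output overshoot 2.6 dB → GR 23.4 dB.
B: overshoot 21 dB → output overshoot 1.05 dB → GR 19.95 dB.
Difference: 3.45 dB in favour of A.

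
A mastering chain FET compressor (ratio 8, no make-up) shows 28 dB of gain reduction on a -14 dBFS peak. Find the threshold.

-46 dBFS

Input is 32 dB above T (since output overshoot × R = input overshoot: (-42 − T)·8 = -14 − T gives T = -46 dBFS).
Check: -46 + (-14 − (-46))/8 = -46 + 4 = -42 dBFS. ✓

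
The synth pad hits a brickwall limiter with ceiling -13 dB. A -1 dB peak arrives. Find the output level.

-13 dB

At ∞:1, everything above -13 dB is held at the ceiling.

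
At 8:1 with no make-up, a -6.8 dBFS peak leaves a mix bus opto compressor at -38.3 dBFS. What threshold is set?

Input is 36 dB above T (since output overshoot × R = input overshoot: (-38.3 − T)·8 = -6.8 − T gives T = -42.8 dBFS).
Check: -42.8 + (-6.8 − (-42.8))/8 = -42.8 + 4.5 = -38.3 dBFS. ✓

-42.8 dBFS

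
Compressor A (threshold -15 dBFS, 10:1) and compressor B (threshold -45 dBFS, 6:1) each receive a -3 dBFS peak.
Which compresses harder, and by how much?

B, by 24.2 dB

A: overshoot 12 dB → output overshoot 1.2 dB → GR 10.8 dB.
B: overshoot 42 dB → output overshoot 7 dB → GR 35 dB.
B applies 24.2 dB more gain reduction.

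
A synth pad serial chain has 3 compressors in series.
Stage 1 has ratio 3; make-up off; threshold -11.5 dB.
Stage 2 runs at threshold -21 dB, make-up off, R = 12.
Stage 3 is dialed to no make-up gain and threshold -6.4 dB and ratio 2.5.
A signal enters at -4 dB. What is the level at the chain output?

-20 dB

Stage 1: 7.5 dB above -11.5 dB, reduced 3:1 to 2.5 dB above → -9 dB.
Stage 2: -9 dB is 12 dB over -21 dB; at 12:1 that becomes 1 dB over, giving -20 dB.
Stage 3: below threshold (-20 ≤ -6.4); passes unchanged; output -20 dB.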